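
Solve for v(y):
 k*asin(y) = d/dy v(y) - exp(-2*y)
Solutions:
 v(y) = C1 + k*y*asin(y) + k*sqrt(1 - y^2) - exp(-2*y)/2


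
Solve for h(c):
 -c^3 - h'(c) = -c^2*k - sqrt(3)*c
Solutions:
 h(c) = C1 - c^4/4 + c^3*k/3 + sqrt(3)*c^2/2


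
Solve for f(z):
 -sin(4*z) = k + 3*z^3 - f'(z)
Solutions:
 f(z) = C1 + k*z + 3*z^4/4 - cos(4*z)/4


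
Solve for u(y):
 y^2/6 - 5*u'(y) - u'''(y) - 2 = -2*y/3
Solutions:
 u(y) = C1 + C2*sin(sqrt(5)*y) + C3*cos(sqrt(5)*y) + y^3/90 + y^2/15 - 31*y/75


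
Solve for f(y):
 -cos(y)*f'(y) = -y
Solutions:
 f(y) = C1 + Integral(y/cos(y), y)


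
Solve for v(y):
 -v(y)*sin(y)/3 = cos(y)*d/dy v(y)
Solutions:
 v(y) = C1*cos(y)^(1/3)


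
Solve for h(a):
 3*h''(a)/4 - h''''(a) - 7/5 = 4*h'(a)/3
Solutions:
 h(a) = C1 + C2*exp(3^(1/3)*a*(3/(sqrt(247)/8 + 2)^(1/3) + 4*3^(1/3)*(sqrt(247)/8 + 2)^(1/3))/24)*sin(sqrt(3)*a*(-4*(9*sqrt(247)/8 + 18)^(1/3) + 9/(9*sqrt(247)/8 + 18)^(1/3))/24) + C3*exp(3^(1/3)*a*(3/(sqrt(247)/8 + 2)^(1/3) + 4*3^(1/3)*(sqrt(247)/8 + 2)^(1/3))/24)*cos(sqrt(3)*a*(-4*(9*sqrt(247)/8 + 18)^(1/3) + 9/(9*sqrt(247)/8 + 18)^(1/3))/24) + C4*exp(-3^(1/3)*a*(3/(sqrt(247)/8 + 2)^(1/3) + 4*3^(1/3)*(sqrt(247)/8 + 2)^(1/3))/12) - 21*a/20


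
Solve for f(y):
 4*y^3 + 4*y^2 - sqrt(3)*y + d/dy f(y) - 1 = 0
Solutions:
 f(y) = C1 - y^4 - 4*y^3/3 + sqrt(3)*y^2/2 + y


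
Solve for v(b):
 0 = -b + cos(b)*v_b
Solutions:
 v(b) = C1 + Integral(b/cos(b), b)


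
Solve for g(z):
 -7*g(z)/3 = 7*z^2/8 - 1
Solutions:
 g(z) = 3/7 - 3*z^2/8


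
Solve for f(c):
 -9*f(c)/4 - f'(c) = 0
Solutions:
 f(c) = C1*exp(-9*c/4)


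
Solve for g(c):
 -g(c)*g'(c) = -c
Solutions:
 g(c) = -sqrt(C1 + c^2)
 g(c) = sqrt(C1 + c^2)


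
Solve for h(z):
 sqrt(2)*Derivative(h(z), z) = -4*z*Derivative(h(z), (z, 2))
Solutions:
 h(z) = C1 + C2*z^(1 - sqrt(2)/4)


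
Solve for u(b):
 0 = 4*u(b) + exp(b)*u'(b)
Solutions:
 u(b) = C1*exp(4*exp(-b))


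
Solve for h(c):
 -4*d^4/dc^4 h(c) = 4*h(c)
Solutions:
 h(c) = (C1*sin(sqrt(2)*c/2) + C2*cos(sqrt(2)*c/2))*exp(-sqrt(2)*c/2) + (C3*sin(sqrt(2)*c/2) + C4*cos(sqrt(2)*c/2))*exp(sqrt(2)*c/2)


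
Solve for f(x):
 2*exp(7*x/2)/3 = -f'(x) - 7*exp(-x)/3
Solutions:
 f(x) = C1 - 4*exp(7*x/2)/21 + 7*exp(-x)/3


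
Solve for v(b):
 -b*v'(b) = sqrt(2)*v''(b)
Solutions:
 v(b) = C1 + C2*erf(2^(1/4)*b/2)


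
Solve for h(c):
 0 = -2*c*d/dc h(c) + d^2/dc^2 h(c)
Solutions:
 h(c) = C1 + C2*erfi(c)


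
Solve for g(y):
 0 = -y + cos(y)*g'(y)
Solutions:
 g(y) = C1 + Integral(y/cos(y), y)


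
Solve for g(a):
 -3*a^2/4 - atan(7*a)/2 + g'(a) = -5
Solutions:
 g(a) = C1 + a^3/4 + a*atan(7*a)/2 - 5*a - log(49*a^2 + 1)/28


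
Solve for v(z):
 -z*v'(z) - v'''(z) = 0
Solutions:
 v(z) = C1 + Integral(C2*airyai(-z) + C3*airybi(-z), z)


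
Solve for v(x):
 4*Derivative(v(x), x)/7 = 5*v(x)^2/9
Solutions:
 v(x) = -36/(C1 + 35*x)


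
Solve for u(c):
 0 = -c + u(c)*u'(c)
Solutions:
 u(c) = -sqrt(C1 + c^2)
 u(c) = sqrt(C1 + c^2)


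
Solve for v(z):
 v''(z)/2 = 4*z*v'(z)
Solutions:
 v(z) = C1 + C2*erfi(2*z)


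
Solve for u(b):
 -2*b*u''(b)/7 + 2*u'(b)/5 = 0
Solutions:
 u(b) = C1 + C2*b^(12/5)


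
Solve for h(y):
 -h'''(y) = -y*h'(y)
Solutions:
 h(y) = C1 + Integral(C2*airyai(y) + C3*airybi(y), y)


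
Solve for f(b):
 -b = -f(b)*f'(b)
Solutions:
 f(b) = -sqrt(C1 + b^2)
 f(b) = sqrt(C1 + b^2)


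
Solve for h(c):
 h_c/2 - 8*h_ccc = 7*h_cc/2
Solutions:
 h(c) = C1 + C2*exp(c*(-7 + sqrt(113))/32) + C3*exp(-c*(7 + sqrt(113))/32)


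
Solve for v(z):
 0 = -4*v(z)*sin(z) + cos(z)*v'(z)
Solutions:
 v(z) = C1/cos(z)^4


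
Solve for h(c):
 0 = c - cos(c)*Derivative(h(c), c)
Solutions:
 h(c) = C1 + Integral(c/cos(c), c)


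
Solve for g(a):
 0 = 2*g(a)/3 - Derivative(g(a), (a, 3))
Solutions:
 g(a) = C3*exp(2^(1/3)*3^(2/3)*a/3) + (C1*sin(2^(1/3)*3^(1/6)*a/2) + C2*cos(2^(1/3)*3^(1/6)*a/2))*exp(-2^(1/3)*3^(2/3)*a/6)


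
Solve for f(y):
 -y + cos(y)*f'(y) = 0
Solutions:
 f(y) = C1 + Integral(y/cos(y), y)


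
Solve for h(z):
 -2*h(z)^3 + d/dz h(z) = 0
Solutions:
 h(z) = -sqrt(2)*sqrt(-1/(C1 + 2*z))/2
 h(z) = sqrt(2)*sqrt(-1/(C1 + 2*z))/2


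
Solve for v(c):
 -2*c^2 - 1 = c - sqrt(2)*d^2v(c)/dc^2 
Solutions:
 v(c) = C1 + C2*c + sqrt(2)*c^4/12 + sqrt(2)*c^3/12 + sqrt(2)*c^2/4


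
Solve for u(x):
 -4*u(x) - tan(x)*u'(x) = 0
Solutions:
 u(x) = C1/sin(x)^4


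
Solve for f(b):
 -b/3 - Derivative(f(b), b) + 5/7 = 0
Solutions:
 f(b) = C1 - b^2/6 + 5*b/7


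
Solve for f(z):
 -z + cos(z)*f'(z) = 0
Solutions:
 f(z) = C1 + Integral(z/cos(z), z)


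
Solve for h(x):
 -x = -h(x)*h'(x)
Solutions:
 h(x) = -sqrt(C1 + x^2)
 h(x) = sqrt(C1 + x^2)


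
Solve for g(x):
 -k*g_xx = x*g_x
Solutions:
 g(x) = C1 + C2*sqrt(k)*erf(sqrt(2)*x*sqrt(1/k)/2)


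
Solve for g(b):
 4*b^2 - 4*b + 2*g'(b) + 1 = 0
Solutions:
 g(b) = C1 - 2*b^3/3 + b^2 - b/2


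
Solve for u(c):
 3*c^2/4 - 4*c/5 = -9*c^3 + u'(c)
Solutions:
 u(c) = C1 + 9*c^4/4 + c^3/4 - 2*c^2/5


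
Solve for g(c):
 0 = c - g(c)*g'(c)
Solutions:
 g(c) = -sqrt(C1 + c^2)
 g(c) = sqrt(C1 + c^2)


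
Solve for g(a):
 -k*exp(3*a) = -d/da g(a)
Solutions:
 g(a) = C1 + k*exp(3*a)/3


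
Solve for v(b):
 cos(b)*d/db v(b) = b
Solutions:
 v(b) = C1 + Integral(b/cos(b), b)


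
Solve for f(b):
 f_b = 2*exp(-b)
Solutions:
 f(b) = C1 - 2*exp(-b)


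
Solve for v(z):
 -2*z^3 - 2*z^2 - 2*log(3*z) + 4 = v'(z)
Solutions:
 v(z) = C1 - z^4/2 - 2*z^3/3 - 2*z*log(z) - z*log(9) + 6*z


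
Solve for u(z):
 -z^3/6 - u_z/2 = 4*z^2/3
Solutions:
 u(z) = C1 - z^4/12 - 8*z^3/9


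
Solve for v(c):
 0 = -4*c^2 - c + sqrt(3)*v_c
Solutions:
 v(c) = C1 + 4*sqrt(3)*c^3/9 + sqrt(3)*c^2/6


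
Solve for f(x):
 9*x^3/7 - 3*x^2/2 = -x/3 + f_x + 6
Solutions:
 f(x) = C1 + 9*x^4/28 - x^3/2 + x^2/6 - 6*x


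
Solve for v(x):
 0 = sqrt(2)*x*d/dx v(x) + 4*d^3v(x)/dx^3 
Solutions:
 v(x) = C1 + Integral(C2*airyai(-sqrt(2)*x/2) + C3*airybi(-sqrt(2)*x/2), x)


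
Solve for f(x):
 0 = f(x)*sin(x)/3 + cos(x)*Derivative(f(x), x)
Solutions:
 f(x) = C1*cos(x)^(1/3)


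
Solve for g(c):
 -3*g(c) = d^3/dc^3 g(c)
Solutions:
 g(c) = C3*exp(-3^(1/3)*c) + (C1*sin(3^(5/6)*c/2) + C2*cos(3^(5/6)*c/2))*exp(3^(1/3)*c/2)


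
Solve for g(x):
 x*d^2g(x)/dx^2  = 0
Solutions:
 g(x) = C1 + C2*x


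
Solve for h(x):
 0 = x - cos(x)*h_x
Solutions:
 h(x) = C1 + Integral(x/cos(x), x)


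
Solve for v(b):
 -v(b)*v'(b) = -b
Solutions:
 v(b) = -sqrt(C1 + b^2)
 v(b) = sqrt(C1 + b^2)


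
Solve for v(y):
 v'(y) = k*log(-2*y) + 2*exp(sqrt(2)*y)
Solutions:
 v(y) = C1 + k*y*log(-y) + k*y*(-1 + log(2)) + sqrt(2)*exp(sqrt(2)*y)


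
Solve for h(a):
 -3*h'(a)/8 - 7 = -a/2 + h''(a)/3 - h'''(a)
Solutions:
 h(a) = C1 + C2*exp(a*(2 - sqrt(58))/12) + C3*exp(a*(2 + sqrt(58))/12) + 2*a^2/3 - 536*a/27


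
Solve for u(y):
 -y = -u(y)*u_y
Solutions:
 u(y) = -sqrt(C1 + y^2)
 u(y) = sqrt(C1 + y^2)


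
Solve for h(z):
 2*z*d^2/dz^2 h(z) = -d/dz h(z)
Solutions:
 h(z) = C1 + C2*sqrt(z)


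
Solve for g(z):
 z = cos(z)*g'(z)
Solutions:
 g(z) = C1 + Integral(z/cos(z), z)


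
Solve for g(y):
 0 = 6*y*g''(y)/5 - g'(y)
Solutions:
 g(y) = C1 + C2*y^(11/6)


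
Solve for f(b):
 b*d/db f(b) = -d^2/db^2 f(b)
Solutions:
 f(b) = C1 + C2*erf(sqrt(2)*b/2)


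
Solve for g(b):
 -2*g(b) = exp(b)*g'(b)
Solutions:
 g(b) = C1*exp(2*exp(-b))


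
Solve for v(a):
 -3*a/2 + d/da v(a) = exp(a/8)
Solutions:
 v(a) = C1 + 3*a^2/4 + 8*exp(a/8)


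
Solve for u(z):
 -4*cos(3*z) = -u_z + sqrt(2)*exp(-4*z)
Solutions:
 u(z) = C1 + 4*sin(3*z)/3 - sqrt(2)*exp(-4*z)/4


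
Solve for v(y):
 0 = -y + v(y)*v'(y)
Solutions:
 v(y) = -sqrt(C1 + y^2)
 v(y) = sqrt(C1 + y^2)


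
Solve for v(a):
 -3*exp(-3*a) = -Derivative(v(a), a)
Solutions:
 v(a) = C1 - exp(-3*a)


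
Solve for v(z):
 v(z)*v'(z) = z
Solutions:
 v(z) = -sqrt(C1 + z^2)
 v(z) = sqrt(C1 + z^2)


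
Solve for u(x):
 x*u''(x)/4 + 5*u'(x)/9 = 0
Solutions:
 u(x) = C1 + C2/x^(11/9)


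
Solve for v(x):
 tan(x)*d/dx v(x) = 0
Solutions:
 v(x) = C1


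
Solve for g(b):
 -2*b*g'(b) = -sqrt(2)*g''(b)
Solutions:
 g(b) = C1 + C2*erfi(2^(3/4)*b/2)


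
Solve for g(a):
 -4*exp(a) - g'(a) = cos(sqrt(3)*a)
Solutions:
 g(a) = C1 - 4*exp(a) - sqrt(3)*sin(sqrt(3)*a)/3


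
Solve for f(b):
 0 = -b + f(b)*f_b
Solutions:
 f(b) = -sqrt(C1 + b^2)
 f(b) = sqrt(C1 + b^2)


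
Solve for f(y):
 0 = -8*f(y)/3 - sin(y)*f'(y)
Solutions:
 f(y) = C1*(cos(y) + 1)^(4/3)/(cos(y) - 1)^(4/3)


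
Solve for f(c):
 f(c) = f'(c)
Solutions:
 f(c) = C1*exp(c)


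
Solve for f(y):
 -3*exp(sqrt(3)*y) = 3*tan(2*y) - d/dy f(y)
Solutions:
 f(y) = C1 + sqrt(3)*exp(sqrt(3)*y) - 3*log(cos(2*y))/2


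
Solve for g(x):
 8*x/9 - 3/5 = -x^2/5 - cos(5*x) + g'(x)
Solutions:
 g(x) = C1 + x^3/15 + 4*x^2/9 - 3*x/5 + sin(5*x)/5


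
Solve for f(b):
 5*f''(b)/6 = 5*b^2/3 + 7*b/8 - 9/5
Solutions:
 f(b) = C1 + C2*b + b^4/6 + 7*b^3/40 - 27*b^2/25


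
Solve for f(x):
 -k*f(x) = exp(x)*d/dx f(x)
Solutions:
 f(x) = C1*exp(k*exp(-x))


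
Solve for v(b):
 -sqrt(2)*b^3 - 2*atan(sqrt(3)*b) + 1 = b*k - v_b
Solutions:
 v(b) = C1 + sqrt(2)*b^4/4 + b^2*k/2 + 2*b*atan(sqrt(3)*b) - b - sqrt(3)*log(3*b^2 + 1)/3


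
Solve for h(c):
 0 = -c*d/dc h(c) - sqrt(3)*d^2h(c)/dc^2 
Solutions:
 h(c) = C1 + C2*erf(sqrt(2)*3^(3/4)*c/6)


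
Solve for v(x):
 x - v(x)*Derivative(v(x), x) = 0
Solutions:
 v(x) = -sqrt(C1 + x^2)
 v(x) = sqrt(C1 + x^2)


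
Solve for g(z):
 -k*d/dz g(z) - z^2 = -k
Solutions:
 g(z) = C1 + z - z^3/(3*k)


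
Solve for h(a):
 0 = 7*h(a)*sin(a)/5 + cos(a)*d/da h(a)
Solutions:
 h(a) = C1*cos(a)^(7/5)


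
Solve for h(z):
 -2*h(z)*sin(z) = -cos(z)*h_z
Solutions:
 h(z) = C1/cos(z)^2


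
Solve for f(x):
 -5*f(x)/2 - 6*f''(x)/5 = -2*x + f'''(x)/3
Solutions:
 f(x) = C1*exp(x*(-24 + 24*6^(2/3)/(25*sqrt(1201) + 913)^(1/3) + 6^(1/3)*(25*sqrt(1201) + 913)^(1/3))/20)*sin(2^(1/3)*3^(1/6)*x*(-3^(2/3)*(25*sqrt(1201) + 913)^(1/3) + 72*2^(1/3)/(25*sqrt(1201) + 913)^(1/3))/20) + C2*exp(x*(-24 + 24*6^(2/3)/(25*sqrt(1201) + 913)^(1/3) + 6^(1/3)*(25*sqrt(1201) + 913)^(1/3))/20)*cos(2^(1/3)*3^(1/6)*x*(-3^(2/3)*(25*sqrt(1201) + 913)^(1/3) + 72*2^(1/3)/(25*sqrt(1201) + 913)^(1/3))/20) + C3*exp(-x*(24*6^(2/3)/(25*sqrt(1201) + 913)^(1/3) + 12 + 6^(1/3)*(25*sqrt(1201) + 913)^(1/3))/10) + 4*x/5


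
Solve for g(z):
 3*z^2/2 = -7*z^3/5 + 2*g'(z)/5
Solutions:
 g(z) = C1 + 7*z^4/8 + 5*z^3/4


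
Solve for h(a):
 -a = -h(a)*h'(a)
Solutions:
 h(a) = -sqrt(C1 + a^2)
 h(a) = sqrt(C1 + a^2)


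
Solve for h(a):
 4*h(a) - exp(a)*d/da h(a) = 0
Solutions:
 h(a) = C1*exp(-4*exp(-a))


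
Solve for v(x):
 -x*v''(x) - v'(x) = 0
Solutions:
 v(x) = C1 + C2*log(x)


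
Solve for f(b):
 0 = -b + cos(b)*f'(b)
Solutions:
 f(b) = C1 + Integral(b/cos(b), b)


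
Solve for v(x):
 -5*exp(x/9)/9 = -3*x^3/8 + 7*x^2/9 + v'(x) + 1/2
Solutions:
 v(x) = C1 + 3*x^4/32 - 7*x^3/27 - x/2 - 5*exp(x/9)


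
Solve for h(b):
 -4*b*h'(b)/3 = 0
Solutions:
 h(b) = C1


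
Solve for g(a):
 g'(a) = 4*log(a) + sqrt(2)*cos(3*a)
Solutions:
 g(a) = C1 + 4*a*log(a) - 4*a + sqrt(2)*sin(3*a)/3


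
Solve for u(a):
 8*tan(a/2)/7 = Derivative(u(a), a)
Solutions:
 u(a) = C1 - 16*log(cos(a/2))/7


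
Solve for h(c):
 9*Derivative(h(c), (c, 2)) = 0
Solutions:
 h(c) = C1 + C2*c


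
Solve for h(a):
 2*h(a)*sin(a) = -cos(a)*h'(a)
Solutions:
 h(a) = C1*cos(a)^2


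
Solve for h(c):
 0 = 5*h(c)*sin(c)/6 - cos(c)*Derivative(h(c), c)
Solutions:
 h(c) = C1/cos(c)^(5/6)


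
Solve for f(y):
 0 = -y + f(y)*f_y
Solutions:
 f(y) = -sqrt(C1 + y^2)
 f(y) = sqrt(C1 + y^2)


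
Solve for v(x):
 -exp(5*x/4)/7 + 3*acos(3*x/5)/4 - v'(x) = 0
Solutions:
 v(x) = C1 + 3*x*acos(3*x/5)/4 - sqrt(25 - 9*x^2)/4 - 4*exp(5*x/4)/35


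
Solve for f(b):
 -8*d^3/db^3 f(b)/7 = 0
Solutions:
 f(b) = C1 + C2*b + C3*b^2


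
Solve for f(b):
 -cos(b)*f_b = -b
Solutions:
 f(b) = C1 + Integral(b/cos(b), b)


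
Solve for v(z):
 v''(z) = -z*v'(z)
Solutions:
 v(z) = C1 + C2*erf(sqrt(2)*z/2)


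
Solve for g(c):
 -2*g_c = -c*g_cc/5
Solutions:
 g(c) = C1 + C2*c^11


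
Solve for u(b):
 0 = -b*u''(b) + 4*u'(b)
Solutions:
 u(b) = C1 + C2*b^5


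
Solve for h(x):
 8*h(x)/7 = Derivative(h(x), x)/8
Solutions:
 h(x) = C1*exp(64*x/7)


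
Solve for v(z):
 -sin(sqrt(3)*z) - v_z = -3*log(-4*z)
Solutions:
 v(z) = C1 + 3*z*log(-z) - 3*z + 6*z*log(2) + sqrt(3)*cos(sqrt(3)*z)/3


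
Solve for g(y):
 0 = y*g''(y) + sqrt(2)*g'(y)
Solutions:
 g(y) = C1 + C2*y^(1 - sqrt(2))


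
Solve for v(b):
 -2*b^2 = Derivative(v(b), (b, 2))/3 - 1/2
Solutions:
 v(b) = C1 + C2*b - b^4/2 + 3*b^2/4


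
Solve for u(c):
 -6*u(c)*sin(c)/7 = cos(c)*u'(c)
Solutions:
 u(c) = C1*cos(c)^(6/7)


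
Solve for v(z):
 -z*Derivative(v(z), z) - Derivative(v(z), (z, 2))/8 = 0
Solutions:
 v(z) = C1 + C2*erf(2*z)


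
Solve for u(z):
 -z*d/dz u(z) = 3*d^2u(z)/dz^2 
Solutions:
 u(z) = C1 + C2*erf(sqrt(6)*z/6)


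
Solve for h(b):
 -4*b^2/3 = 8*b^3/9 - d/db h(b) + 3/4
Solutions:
 h(b) = C1 + 2*b^4/9 + 4*b^3/9 + 3*b/4


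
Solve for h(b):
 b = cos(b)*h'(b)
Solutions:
 h(b) = C1 + Integral(b/cos(b), b)


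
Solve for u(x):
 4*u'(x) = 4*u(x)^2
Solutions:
 u(x) = -1/(C1 + x)


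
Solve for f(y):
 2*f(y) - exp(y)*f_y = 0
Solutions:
 f(y) = C1*exp(-2*exp(-y))


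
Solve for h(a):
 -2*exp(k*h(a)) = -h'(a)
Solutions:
 h(a) = Piecewise((log(-1/(C1*k + 2*a*k))/k, Ne(k, 0)), (nan, True))
 h(a) = Piecewise((C1 + 2*a, Eq(k, 0)), (nan, True))


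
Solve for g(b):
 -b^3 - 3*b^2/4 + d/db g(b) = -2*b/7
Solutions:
 g(b) = C1 + b^4/4 + b^3/4 - b^2/7


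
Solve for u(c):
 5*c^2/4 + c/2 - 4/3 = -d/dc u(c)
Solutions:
 u(c) = C1 - 5*c^3/12 - c^2/4 + 4*c/3


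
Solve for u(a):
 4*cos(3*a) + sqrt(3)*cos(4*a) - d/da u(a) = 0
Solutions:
 u(a) = C1 + 4*sin(3*a)/3 + sqrt(3)*sin(4*a)/4


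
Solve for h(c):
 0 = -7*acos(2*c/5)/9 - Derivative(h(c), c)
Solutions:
 h(c) = C1 - 7*c*acos(2*c/5)/9 + 7*sqrt(25 - 4*c^2)/18


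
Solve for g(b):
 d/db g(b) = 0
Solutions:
 g(b) = C1


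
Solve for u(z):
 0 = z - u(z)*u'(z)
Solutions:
 u(z) = -sqrt(C1 + z^2)
 u(z) = sqrt(C1 + z^2)


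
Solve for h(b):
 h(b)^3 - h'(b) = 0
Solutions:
 h(b) = -sqrt(2)*sqrt(-1/(C1 + b))/2
 h(b) = sqrt(2)*sqrt(-1/(C1 + b))/2


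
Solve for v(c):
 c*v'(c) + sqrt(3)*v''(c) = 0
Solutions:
 v(c) = C1 + C2*erf(sqrt(2)*3^(3/4)*c/6)


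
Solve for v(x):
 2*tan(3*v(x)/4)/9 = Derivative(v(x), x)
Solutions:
 v(x) = -4*asin(C1*exp(x/6))/3 + 4*pi/3
 v(x) = 4*asin(C1*exp(x/6))/3


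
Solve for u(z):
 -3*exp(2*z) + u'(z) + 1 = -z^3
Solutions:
 u(z) = C1 - z^4/4 - z + 3*exp(2*z)/2


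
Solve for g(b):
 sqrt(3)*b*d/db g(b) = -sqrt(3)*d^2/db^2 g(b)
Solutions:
 g(b) = C1 + C2*erf(sqrt(2)*b/2)


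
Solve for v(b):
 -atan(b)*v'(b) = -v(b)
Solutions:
 v(b) = C1*exp(Integral(1/atan(b), b))


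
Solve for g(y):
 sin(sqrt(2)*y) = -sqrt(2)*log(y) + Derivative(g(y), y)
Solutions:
 g(y) = C1 + sqrt(2)*y*(log(y) - 1) - sqrt(2)*cos(sqrt(2)*y)/2


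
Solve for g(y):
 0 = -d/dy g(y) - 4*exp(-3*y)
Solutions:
 g(y) = C1 + 4*exp(-3*y)/3


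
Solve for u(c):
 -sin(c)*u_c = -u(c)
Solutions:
 u(c) = C1*sqrt(cos(c) - 1)/sqrt(cos(c) + 1)


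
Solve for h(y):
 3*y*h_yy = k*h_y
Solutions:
 h(y) = C1 + y^(re(k)/3 + 1)*(C2*sin(log(y)*Abs(im(k))/3) + C3*cos(log(y)*im(k)/3))


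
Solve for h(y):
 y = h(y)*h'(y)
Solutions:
 h(y) = -sqrt(C1 + y^2)
 h(y) = sqrt(C1 + y^2)


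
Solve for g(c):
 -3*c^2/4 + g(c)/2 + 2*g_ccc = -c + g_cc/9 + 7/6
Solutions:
 g(c) = C1*exp(c*((81*sqrt(59043) + 19682)^(-1/3) + 2 + (81*sqrt(59043) + 19682)^(1/3))/108)*sin(sqrt(3)*c*(-(81*sqrt(59043) + 19682)^(1/3) + (81*sqrt(59043) + 19682)^(-1/3))/108) + C2*exp(c*((81*sqrt(59043) + 19682)^(-1/3) + 2 + (81*sqrt(59043) + 19682)^(1/3))/108)*cos(sqrt(3)*c*(-(81*sqrt(59043) + 19682)^(1/3) + (81*sqrt(59043) + 19682)^(-1/3))/108) + C3*exp(c*(-(81*sqrt(59043) + 19682)^(1/3) - 1/(81*sqrt(59043) + 19682)^(1/3) + 1)/54) + 3*c^2/2 - 2*c + 3


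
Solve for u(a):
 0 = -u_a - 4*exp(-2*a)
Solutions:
 u(a) = C1 + 2*exp(-2*a)


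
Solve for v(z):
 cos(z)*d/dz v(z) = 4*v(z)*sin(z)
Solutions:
 v(z) = C1/cos(z)^4


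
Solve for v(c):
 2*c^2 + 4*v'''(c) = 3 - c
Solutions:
 v(c) = C1 + C2*c + C3*c^2 - c^5/120 - c^4/96 + c^3/8


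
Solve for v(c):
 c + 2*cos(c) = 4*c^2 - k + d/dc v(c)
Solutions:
 v(c) = C1 - 4*c^3/3 + c^2/2 + c*k + 2*sin(c)


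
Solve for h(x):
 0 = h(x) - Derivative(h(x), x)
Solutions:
 h(x) = C1*exp(x)


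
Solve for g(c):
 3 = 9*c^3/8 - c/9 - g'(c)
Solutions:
 g(c) = C1 + 9*c^4/32 - c^2/18 - 3*c


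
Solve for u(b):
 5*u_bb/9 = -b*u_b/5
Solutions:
 u(b) = C1 + C2*erf(3*sqrt(2)*b/10)


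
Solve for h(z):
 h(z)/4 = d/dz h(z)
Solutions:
 h(z) = C1*exp(z/4)


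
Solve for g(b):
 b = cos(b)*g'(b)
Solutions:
 g(b) = C1 + Integral(b/cos(b), b)


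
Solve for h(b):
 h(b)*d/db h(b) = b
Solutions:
 h(b) = -sqrt(C1 + b^2)
 h(b) = sqrt(C1 + b^2)


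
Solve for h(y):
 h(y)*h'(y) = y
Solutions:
 h(y) = -sqrt(C1 + y^2)
 h(y) = sqrt(C1 + y^2)


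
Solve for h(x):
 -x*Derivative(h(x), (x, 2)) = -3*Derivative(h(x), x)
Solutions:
 h(x) = C1 + C2*x^4


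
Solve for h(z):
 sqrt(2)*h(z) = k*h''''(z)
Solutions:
 h(z) = C1*exp(-2^(1/8)*z*(1/k)^(1/4)) + C2*exp(2^(1/8)*z*(1/k)^(1/4)) + C3*exp(-2^(1/8)*I*z*(1/k)^(1/4)) + C4*exp(2^(1/8)*I*z*(1/k)^(1/4))


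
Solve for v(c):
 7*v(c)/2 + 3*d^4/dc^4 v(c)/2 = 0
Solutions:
 v(c) = (C1*sin(sqrt(2)*3^(3/4)*7^(1/4)*c/6) + C2*cos(sqrt(2)*3^(3/4)*7^(1/4)*c/6))*exp(-sqrt(2)*3^(3/4)*7^(1/4)*c/6) + (C3*sin(sqrt(2)*3^(3/4)*7^(1/4)*c/6) + C4*cos(sqrt(2)*3^(3/4)*7^(1/4)*c/6))*exp(sqrt(2)*3^(3/4)*7^(1/4)*c/6)


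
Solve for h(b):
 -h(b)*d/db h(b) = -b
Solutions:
 h(b) = -sqrt(C1 + b^2)
 h(b) = sqrt(C1 + b^2)


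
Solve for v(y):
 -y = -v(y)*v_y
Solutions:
 v(y) = -sqrt(C1 + y^2)
 v(y) = sqrt(C1 + y^2)


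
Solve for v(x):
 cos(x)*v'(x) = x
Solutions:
 v(x) = C1 + Integral(x/cos(x), x)


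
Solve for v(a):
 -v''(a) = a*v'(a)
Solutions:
 v(a) = C1 + C2*erf(sqrt(2)*a/2)


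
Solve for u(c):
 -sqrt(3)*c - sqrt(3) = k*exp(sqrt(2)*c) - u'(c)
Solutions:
 u(c) = C1 + sqrt(3)*c^2/2 + sqrt(3)*c + sqrt(2)*k*exp(sqrt(2)*c)/2


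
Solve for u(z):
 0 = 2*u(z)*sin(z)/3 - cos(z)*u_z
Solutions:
 u(z) = C1/cos(z)^(2/3)


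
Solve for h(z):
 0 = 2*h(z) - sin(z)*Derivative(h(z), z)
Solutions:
 h(z) = C1*(cos(z) - 1)/(cos(z) + 1)


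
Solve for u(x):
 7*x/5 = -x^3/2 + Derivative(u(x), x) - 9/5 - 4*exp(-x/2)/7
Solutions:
 u(x) = C1 + x^4/8 + 7*x^2/10 + 9*x/5 - 8*exp(-x/2)/7


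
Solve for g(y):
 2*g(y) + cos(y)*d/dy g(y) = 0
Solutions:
 g(y) = C1*(sin(y) - 1)/(sin(y) + 1)


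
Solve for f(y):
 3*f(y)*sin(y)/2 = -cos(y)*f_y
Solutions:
 f(y) = C1*cos(y)^(3/2)


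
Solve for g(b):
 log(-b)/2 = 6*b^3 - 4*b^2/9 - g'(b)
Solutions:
 g(b) = C1 + 3*b^4/2 - 4*b^3/27 - b*log(-b)/2 + b/2


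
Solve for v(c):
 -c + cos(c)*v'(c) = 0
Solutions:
 v(c) = C1 + Integral(c/cos(c), c)


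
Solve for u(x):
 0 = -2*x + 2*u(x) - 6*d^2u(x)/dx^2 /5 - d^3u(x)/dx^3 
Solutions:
 u(x) = C1*exp(-x*(4/(5*sqrt(545) + 117)^(1/3) + 4 + (5*sqrt(545) + 117)^(1/3))/10)*sin(sqrt(3)*x*(-(5*sqrt(545) + 117)^(1/3) + 4/(5*sqrt(545) + 117)^(1/3))/10) + C2*exp(-x*(4/(5*sqrt(545) + 117)^(1/3) + 4 + (5*sqrt(545) + 117)^(1/3))/10)*cos(sqrt(3)*x*(-(5*sqrt(545) + 117)^(1/3) + 4/(5*sqrt(545) + 117)^(1/3))/10) + C3*exp(x*(-2 + 4/(5*sqrt(545) + 117)^(1/3) + (5*sqrt(545) + 117)^(1/3))/5) + x


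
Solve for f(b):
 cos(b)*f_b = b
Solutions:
 f(b) = C1 + Integral(b/cos(b), b)


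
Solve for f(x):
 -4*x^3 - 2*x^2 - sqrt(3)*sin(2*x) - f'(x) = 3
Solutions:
 f(x) = C1 - x^4 - 2*x^3/3 - 3*x + sqrt(3)*cos(2*x)/2


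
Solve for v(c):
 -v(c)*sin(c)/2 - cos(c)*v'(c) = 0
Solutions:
 v(c) = C1*sqrt(cos(c))


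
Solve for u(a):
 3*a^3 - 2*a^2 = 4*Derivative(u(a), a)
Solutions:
 u(a) = C1 + 3*a^4/16 - a^3/6


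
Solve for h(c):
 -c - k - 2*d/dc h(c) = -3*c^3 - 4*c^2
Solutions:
 h(c) = C1 + 3*c^4/8 + 2*c^3/3 - c^2/4 - c*k/2


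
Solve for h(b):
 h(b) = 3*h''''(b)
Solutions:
 h(b) = C1*exp(-3^(3/4)*b/3) + C2*exp(3^(3/4)*b/3) + C3*sin(3^(3/4)*b/3) + C4*cos(3^(3/4)*b/3)


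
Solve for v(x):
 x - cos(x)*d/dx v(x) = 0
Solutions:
 v(x) = C1 + Integral(x/cos(x), x)


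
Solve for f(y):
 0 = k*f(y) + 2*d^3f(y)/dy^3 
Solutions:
 f(y) = C1*exp(2^(2/3)*y*(-k)^(1/3)/2) + C2*exp(2^(2/3)*y*(-k)^(1/3)*(-1 + sqrt(3)*I)/4) + C3*exp(-2^(2/3)*y*(-k)^(1/3)*(1 + sqrt(3)*I)/4)


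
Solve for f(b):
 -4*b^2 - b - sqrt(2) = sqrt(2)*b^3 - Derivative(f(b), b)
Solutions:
 f(b) = C1 + sqrt(2)*b^4/4 + 4*b^3/3 + b^2/2 + sqrt(2)*b


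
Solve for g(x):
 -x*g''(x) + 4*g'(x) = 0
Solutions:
 g(x) = C1 + C2*x^5


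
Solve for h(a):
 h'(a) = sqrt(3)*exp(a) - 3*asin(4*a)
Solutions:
 h(a) = C1 - 3*a*asin(4*a) - 3*sqrt(1 - 16*a^2)/4 + sqrt(3)*exp(a)


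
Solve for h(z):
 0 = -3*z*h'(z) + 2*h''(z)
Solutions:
 h(z) = C1 + C2*erfi(sqrt(3)*z/2)


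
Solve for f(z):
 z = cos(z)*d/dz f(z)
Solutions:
 f(z) = C1 + Integral(z/cos(z), z)


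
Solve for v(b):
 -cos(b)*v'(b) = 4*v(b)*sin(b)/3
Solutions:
 v(b) = C1*cos(b)^(4/3)


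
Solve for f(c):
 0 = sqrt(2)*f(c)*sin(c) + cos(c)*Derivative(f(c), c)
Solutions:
 f(c) = C1*cos(c)^(sqrt(2))


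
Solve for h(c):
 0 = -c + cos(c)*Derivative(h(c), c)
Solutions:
 h(c) = C1 + Integral(c/cos(c), c)


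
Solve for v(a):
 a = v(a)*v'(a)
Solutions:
 v(a) = -sqrt(C1 + a^2)
 v(a) = sqrt(C1 + a^2)


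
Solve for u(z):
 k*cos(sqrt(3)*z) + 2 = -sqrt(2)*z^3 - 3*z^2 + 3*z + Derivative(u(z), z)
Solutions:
 u(z) = C1 + sqrt(3)*k*sin(sqrt(3)*z)/3 + sqrt(2)*z^4/4 + z^3 - 3*z^2/2 + 2*z


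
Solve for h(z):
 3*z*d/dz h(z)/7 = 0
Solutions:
 h(z) = C1


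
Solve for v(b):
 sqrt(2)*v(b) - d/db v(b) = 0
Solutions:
 v(b) = C1*exp(sqrt(2)*b)


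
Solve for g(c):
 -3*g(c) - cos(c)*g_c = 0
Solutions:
 g(c) = C1*(sin(c) - 1)^(3/2)/(sin(c) + 1)^(3/2)


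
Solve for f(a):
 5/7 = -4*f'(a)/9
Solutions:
 f(a) = C1 - 45*a/28


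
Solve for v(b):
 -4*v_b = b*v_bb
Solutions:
 v(b) = C1 + C2/b^3


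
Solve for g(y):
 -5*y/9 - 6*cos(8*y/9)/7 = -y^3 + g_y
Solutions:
 g(y) = C1 + y^4/4 - 5*y^2/18 - 27*sin(8*y/9)/28


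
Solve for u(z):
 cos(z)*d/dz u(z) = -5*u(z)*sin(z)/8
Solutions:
 u(z) = C1*cos(z)^(5/8)


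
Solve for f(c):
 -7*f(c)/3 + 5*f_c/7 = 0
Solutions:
 f(c) = C1*exp(49*c/15)


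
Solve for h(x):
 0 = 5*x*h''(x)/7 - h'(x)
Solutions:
 h(x) = C1 + C2*x^(12/5)


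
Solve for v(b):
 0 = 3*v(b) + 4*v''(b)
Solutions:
 v(b) = C1*sin(sqrt(3)*b/2) + C2*cos(sqrt(3)*b/2)


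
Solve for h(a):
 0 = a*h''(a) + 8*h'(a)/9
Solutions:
 h(a) = C1 + C2*a^(1/9)


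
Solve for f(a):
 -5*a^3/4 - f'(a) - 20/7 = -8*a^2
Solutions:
 f(a) = C1 - 5*a^4/16 + 8*a^3/3 - 20*a/7


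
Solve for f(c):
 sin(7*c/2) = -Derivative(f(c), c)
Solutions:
 f(c) = C1 + 2*cos(7*c/2)/7


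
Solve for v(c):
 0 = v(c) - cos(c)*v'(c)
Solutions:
 v(c) = C1*sqrt(sin(c) + 1)/sqrt(sin(c) - 1)


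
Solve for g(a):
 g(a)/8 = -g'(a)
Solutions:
 g(a) = C1*exp(-a/8)


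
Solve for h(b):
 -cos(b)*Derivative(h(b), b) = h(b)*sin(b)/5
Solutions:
 h(b) = C1*cos(b)^(1/5)


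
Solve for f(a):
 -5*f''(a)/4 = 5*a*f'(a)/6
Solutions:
 f(a) = C1 + C2*erf(sqrt(3)*a/3)


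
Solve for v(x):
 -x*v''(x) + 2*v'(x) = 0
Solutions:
 v(x) = C1 + C2*x^3


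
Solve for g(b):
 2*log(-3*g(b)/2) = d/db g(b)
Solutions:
 -Integral(1/(log(-_y) - log(2) + log(3)), (_y, g(b)))/2 = C1 - b


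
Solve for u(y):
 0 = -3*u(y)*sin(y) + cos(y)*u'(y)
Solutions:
 u(y) = C1/cos(y)^3


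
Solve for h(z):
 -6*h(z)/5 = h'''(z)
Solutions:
 h(z) = C3*exp(-5^(2/3)*6^(1/3)*z/5) + (C1*sin(2^(1/3)*3^(5/6)*5^(2/3)*z/10) + C2*cos(2^(1/3)*3^(5/6)*5^(2/3)*z/10))*exp(5^(2/3)*6^(1/3)*z/10)


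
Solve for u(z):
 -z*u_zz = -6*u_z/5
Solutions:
 u(z) = C1 + C2*z^(11/5)


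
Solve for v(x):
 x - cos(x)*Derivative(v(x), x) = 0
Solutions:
 v(x) = C1 + Integral(x/cos(x), x)


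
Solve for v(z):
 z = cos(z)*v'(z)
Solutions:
 v(z) = C1 + Integral(z/cos(z), z)


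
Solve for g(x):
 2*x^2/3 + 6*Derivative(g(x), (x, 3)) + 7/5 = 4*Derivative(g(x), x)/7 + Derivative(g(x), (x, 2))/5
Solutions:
 g(x) = C1 + C2*exp(x*(7 - sqrt(16849))/420) + C3*exp(x*(7 + sqrt(16849))/420) + 7*x^3/18 - 49*x^2/120 + 32683*x/1200


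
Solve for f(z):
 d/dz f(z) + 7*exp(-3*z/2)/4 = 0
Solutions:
 f(z) = C1 + 7*exp(-3*z/2)/6


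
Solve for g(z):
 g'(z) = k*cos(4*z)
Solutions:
 g(z) = C1 + k*sin(4*z)/4


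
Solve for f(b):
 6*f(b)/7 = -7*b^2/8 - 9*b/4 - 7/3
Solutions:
 f(b) = -49*b^2/48 - 21*b/8 - 49/18


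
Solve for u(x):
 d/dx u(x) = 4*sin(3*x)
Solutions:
 u(x) = C1 - 4*cos(3*x)/3


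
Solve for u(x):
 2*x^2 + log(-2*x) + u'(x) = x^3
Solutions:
 u(x) = C1 + x^4/4 - 2*x^3/3 - x*log(-x) + x*(1 - log(2))


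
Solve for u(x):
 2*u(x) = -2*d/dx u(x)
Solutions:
 u(x) = C1*exp(-x)


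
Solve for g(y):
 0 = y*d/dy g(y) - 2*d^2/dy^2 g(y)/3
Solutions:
 g(y) = C1 + C2*erfi(sqrt(3)*y/2)


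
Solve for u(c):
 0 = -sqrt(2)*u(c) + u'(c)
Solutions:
 u(c) = C1*exp(sqrt(2)*c)


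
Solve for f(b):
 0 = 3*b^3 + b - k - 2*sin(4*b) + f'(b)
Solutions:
 f(b) = C1 - 3*b^4/4 - b^2/2 + b*k - cos(4*b)/2


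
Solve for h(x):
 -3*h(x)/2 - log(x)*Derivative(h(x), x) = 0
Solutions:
 h(x) = C1*exp(-3*li(x)/2)


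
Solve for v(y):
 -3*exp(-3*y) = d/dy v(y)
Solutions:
 v(y) = C1 + exp(-3*y)


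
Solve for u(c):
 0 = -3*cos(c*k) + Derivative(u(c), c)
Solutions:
 u(c) = C1 + 3*sin(c*k)/k


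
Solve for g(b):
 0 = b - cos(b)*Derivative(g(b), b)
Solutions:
 g(b) = C1 + Integral(b/cos(b), b)


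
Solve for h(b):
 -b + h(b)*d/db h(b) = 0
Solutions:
 h(b) = -sqrt(C1 + b^2)
 h(b) = sqrt(C1 + b^2)


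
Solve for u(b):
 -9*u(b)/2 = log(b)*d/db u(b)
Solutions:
 u(b) = C1*exp(-9*li(b)/2)


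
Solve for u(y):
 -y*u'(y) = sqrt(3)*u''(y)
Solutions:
 u(y) = C1 + C2*erf(sqrt(2)*3^(3/4)*y/6)


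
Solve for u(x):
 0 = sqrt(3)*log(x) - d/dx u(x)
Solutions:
 u(x) = C1 + sqrt(3)*x*log(x) - sqrt(3)*x


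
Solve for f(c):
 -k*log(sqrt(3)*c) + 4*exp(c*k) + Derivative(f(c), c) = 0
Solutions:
 f(c) = C1 + c*k*log(c) + c*k*(-1 + log(3)/2) + Piecewise((-4*exp(c*k)/k, Ne(k, 0)), (-4*c, True))


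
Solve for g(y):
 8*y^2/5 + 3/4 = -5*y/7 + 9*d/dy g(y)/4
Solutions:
 g(y) = C1 + 32*y^3/135 + 10*y^2/63 + y/3


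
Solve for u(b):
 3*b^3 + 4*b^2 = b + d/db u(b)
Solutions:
 u(b) = C1 + 3*b^4/4 + 4*b^3/3 - b^2/2


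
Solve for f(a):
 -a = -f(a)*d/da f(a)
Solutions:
 f(a) = -sqrt(C1 + a^2)
 f(a) = sqrt(C1 + a^2)


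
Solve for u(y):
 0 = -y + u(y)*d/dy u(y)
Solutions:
 u(y) = -sqrt(C1 + y^2)
 u(y) = sqrt(C1 + y^2)


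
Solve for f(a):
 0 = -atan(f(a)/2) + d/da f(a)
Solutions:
 Integral(1/atan(_y/2), (_y, f(a))) = C1 + a


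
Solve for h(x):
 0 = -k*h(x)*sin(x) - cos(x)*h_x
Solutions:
 h(x) = C1*exp(k*log(cos(x)))


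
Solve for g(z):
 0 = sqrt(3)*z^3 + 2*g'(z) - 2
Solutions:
 g(z) = C1 - sqrt(3)*z^4/8 + z


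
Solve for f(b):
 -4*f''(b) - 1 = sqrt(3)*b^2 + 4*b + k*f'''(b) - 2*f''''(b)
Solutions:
 f(b) = C1 + C2*b + C3*exp(b*(k - sqrt(k^2 + 32))/4) + C4*exp(b*(k + sqrt(k^2 + 32))/4) - sqrt(3)*b^4/48 + b^3*(sqrt(3)*k - 8)/48 + b^2*(-sqrt(3)*k^2 + 8*k - 8*sqrt(3) - 8)/64


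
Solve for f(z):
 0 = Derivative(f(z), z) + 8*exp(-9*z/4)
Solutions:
 f(z) = C1 + 32*exp(-9*z/4)/9


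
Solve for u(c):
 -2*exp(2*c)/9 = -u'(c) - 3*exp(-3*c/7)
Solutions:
 u(c) = C1 + exp(2*c)/9 + 7*exp(-3*c/7)


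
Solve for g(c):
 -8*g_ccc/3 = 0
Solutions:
 g(c) = C1 + C2*c + C3*c^2


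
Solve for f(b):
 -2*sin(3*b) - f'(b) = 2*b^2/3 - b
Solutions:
 f(b) = C1 - 2*b^3/9 + b^2/2 + 2*cos(3*b)/3


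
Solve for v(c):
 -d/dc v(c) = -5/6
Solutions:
 v(c) = C1 + 5*c/6


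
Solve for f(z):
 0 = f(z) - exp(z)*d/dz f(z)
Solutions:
 f(z) = C1*exp(-exp(-z))


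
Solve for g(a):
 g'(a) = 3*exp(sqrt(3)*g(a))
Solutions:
 g(a) = sqrt(3)*(2*log(-1/(C1 + 3*a)) - log(3))/6


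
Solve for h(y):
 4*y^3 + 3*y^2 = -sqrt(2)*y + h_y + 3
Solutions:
 h(y) = C1 + y^4 + y^3 + sqrt(2)*y^2/2 - 3*y


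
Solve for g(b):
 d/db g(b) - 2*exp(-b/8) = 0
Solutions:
 g(b) = C1 - 16*exp(-b/8)


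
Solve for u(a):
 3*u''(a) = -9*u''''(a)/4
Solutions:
 u(a) = C1 + C2*a + C3*sin(2*sqrt(3)*a/3) + C4*cos(2*sqrt(3)*a/3)


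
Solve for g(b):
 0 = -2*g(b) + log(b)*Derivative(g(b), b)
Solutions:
 g(b) = C1*exp(2*li(b))


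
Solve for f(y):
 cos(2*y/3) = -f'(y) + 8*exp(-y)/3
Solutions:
 f(y) = C1 - 3*sin(2*y/3)/2 - 8*exp(-y)/3


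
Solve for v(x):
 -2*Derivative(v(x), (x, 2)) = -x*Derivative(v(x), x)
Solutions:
 v(x) = C1 + C2*erfi(x/2)


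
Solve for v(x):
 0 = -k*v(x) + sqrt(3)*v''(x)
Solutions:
 v(x) = C1*exp(-3^(3/4)*sqrt(k)*x/3) + C2*exp(3^(3/4)*sqrt(k)*x/3)


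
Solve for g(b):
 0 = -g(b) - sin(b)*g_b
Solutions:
 g(b) = C1*sqrt(cos(b) + 1)/sqrt(cos(b) - 1)


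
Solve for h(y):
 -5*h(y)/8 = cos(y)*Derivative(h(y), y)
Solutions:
 h(y) = C1*(sin(y) - 1)^(5/16)/(sin(y) + 1)^(5/16)


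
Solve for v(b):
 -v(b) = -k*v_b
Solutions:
 v(b) = C1*exp(b/k)


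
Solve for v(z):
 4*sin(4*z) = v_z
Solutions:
 v(z) = C1 - cos(4*z)


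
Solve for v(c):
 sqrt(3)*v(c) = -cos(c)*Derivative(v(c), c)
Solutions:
 v(c) = C1*(sin(c) - 1)^(sqrt(3)/2)/(sin(c) + 1)^(sqrt(3)/2)


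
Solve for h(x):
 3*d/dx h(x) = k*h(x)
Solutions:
 h(x) = C1*exp(k*x/3)


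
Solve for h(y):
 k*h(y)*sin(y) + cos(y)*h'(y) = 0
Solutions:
 h(y) = C1*exp(k*log(cos(y)))


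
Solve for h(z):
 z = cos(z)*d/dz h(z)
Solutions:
 h(z) = C1 + Integral(z/cos(z), z)


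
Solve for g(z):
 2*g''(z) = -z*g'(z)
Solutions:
 g(z) = C1 + C2*erf(z/2)


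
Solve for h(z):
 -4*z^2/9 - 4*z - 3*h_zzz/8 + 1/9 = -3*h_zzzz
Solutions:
 h(z) = C1 + C2*z + C3*z^2 + C4*exp(z/8) - 8*z^5/405 - 100*z^4/81 - 3196*z^3/81


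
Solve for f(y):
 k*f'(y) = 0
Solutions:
 f(y) = C1


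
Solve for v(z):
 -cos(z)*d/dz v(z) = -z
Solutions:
 v(z) = C1 + Integral(z/cos(z), z)


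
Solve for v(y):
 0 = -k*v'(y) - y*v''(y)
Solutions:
 v(y) = C1 + y^(1 - re(k))*(C2*sin(log(y)*Abs(im(k))) + C3*cos(log(y)*im(k)))


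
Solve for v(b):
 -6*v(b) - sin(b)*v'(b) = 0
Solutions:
 v(b) = C1*(cos(b)^3 + 3*cos(b)^2 + 3*cos(b) + 1)/(cos(b)^3 - 3*cos(b)^2 + 3*cos(b) - 1)


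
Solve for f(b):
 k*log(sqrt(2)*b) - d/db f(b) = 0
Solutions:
 f(b) = C1 + b*k*log(b) - b*k + b*k*log(2)/2


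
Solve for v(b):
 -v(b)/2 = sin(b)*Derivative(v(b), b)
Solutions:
 v(b) = C1*(cos(b) + 1)^(1/4)/(cos(b) - 1)^(1/4)


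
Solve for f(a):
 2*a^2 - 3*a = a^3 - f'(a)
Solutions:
 f(a) = C1 + a^4/4 - 2*a^3/3 + 3*a^2/2


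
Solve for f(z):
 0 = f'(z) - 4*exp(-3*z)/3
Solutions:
 f(z) = C1 - 4*exp(-3*z)/9


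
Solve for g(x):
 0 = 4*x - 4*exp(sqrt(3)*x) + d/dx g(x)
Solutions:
 g(x) = C1 - 2*x^2 + 4*sqrt(3)*exp(sqrt(3)*x)/3


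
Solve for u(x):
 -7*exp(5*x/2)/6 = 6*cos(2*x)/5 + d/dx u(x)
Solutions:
 u(x) = C1 - 7*exp(5*x/2)/15 - 3*sin(2*x)/5


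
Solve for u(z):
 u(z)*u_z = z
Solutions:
 u(z) = -sqrt(C1 + z^2)
 u(z) = sqrt(C1 + z^2)


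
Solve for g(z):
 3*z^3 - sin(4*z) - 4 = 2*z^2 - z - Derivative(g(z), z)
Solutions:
 g(z) = C1 - 3*z^4/4 + 2*z^3/3 - z^2/2 + 4*z - cos(4*z)/4


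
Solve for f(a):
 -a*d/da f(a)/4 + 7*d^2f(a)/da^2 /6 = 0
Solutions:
 f(a) = C1 + C2*erfi(sqrt(21)*a/14)


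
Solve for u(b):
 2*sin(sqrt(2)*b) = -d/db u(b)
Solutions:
 u(b) = C1 + sqrt(2)*cos(sqrt(2)*b)


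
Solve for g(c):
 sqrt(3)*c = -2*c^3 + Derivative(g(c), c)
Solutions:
 g(c) = C1 + c^4/2 + sqrt(3)*c^2/2


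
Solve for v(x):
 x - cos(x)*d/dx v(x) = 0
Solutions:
 v(x) = C1 + Integral(x/cos(x), x)


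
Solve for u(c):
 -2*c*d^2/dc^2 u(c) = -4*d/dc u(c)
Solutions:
 u(c) = C1 + C2*c^3


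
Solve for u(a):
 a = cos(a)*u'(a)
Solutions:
 u(a) = C1 + Integral(a/cos(a), a)


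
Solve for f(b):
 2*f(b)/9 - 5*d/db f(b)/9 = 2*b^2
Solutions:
 f(b) = C1*exp(2*b/5) + 9*b^2 + 45*b + 225/2


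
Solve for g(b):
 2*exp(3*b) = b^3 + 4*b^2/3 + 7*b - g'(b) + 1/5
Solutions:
 g(b) = C1 + b^4/4 + 4*b^3/9 + 7*b^2/2 + b/5 - 2*exp(3*b)/3


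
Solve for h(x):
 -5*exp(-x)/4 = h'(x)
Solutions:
 h(x) = C1 + 5*exp(-x)/4


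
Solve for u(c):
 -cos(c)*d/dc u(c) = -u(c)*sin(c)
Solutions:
 u(c) = C1/cos(c)


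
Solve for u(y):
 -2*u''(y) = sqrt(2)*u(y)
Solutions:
 u(y) = C1*sin(2^(3/4)*y/2) + C2*cos(2^(3/4)*y/2)


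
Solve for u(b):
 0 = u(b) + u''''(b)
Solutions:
 u(b) = (C1*sin(sqrt(2)*b/2) + C2*cos(sqrt(2)*b/2))*exp(-sqrt(2)*b/2) + (C3*sin(sqrt(2)*b/2) + C4*cos(sqrt(2)*b/2))*exp(sqrt(2)*b/2)


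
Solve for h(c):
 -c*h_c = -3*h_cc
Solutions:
 h(c) = C1 + C2*erfi(sqrt(6)*c/6)


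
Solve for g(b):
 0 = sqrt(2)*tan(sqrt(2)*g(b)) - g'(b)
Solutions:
 g(b) = sqrt(2)*(pi - asin(C1*exp(2*b)))/2
 g(b) = sqrt(2)*asin(C1*exp(2*b))/2


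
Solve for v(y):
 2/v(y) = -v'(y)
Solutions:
 v(y) = -sqrt(C1 - 4*y)
 v(y) = sqrt(C1 - 4*y)


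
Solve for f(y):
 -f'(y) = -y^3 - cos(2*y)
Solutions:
 f(y) = C1 + y^4/4 + sin(2*y)/2


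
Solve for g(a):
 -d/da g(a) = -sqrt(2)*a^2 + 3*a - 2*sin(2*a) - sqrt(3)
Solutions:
 g(a) = C1 + sqrt(2)*a^3/3 - 3*a^2/2 + sqrt(3)*a - cos(2*a)


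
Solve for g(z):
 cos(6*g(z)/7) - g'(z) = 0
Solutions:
 -z - 7*log(sin(6*g(z)/7) - 1)/12 + 7*log(sin(6*g(z)/7) + 1)/12 = C1


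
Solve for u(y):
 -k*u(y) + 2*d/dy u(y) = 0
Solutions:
 u(y) = C1*exp(k*y/2)


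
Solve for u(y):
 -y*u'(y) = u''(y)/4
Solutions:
 u(y) = C1 + C2*erf(sqrt(2)*y)


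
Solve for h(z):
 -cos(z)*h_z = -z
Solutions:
 h(z) = C1 + Integral(z/cos(z), z)


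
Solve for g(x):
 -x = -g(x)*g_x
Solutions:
 g(x) = -sqrt(C1 + x^2)
 g(x) = sqrt(C1 + x^2)


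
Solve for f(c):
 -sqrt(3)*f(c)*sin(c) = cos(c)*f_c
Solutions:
 f(c) = C1*cos(c)^(sqrt(3))


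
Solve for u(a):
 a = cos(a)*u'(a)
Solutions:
 u(a) = C1 + Integral(a/cos(a), a)


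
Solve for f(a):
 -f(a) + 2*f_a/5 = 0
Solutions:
 f(a) = C1*exp(5*a/2)


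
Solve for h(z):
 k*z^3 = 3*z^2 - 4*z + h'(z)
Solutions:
 h(z) = C1 + k*z^4/4 - z^3 + 2*z^2


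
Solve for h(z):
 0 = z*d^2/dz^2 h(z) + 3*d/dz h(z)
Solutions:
 h(z) = C1 + C2/z^2


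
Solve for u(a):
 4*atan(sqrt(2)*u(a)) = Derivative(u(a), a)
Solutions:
 Integral(1/atan(sqrt(2)*_y), (_y, u(a))) = C1 + 4*a


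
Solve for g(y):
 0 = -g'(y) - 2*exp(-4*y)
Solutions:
 g(y) = C1 + exp(-4*y)/2


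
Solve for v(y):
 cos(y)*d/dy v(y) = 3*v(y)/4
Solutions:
 v(y) = C1*(sin(y) + 1)^(3/8)/(sin(y) - 1)^(3/8)


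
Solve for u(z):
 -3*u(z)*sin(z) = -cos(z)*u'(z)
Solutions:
 u(z) = C1/cos(z)^3


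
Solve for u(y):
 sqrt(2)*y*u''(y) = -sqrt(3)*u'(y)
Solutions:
 u(y) = C1 + C2*y^(1 - sqrt(6)/2)


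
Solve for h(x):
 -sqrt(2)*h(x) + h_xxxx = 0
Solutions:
 h(x) = C1*exp(-2^(1/8)*x) + C2*exp(2^(1/8)*x) + C3*sin(2^(1/8)*x) + C4*cos(2^(1/8)*x)


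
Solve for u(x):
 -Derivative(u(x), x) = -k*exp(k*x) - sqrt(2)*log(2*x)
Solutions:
 u(x) = C1 + sqrt(2)*x*log(x) + sqrt(2)*x*(-1 + log(2)) + exp(k*x)


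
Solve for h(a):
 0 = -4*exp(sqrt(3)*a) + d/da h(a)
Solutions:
 h(a) = C1 + 4*sqrt(3)*exp(sqrt(3)*a)/3


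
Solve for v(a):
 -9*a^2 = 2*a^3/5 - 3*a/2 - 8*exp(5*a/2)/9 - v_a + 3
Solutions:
 v(a) = C1 + a^4/10 + 3*a^3 - 3*a^2/4 + 3*a - 16*exp(5*a/2)/45


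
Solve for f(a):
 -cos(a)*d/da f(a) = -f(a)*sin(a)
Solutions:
 f(a) = C1/cos(a)


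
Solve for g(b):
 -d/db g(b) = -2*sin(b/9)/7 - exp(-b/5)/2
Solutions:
 g(b) = C1 - 18*cos(b/9)/7 - 5*exp(-b/5)/2


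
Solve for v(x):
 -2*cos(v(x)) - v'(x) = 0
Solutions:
 v(x) = pi - asin((C1 + exp(4*x))/(C1 - exp(4*x)))
 v(x) = asin((C1 + exp(4*x))/(C1 - exp(4*x)))


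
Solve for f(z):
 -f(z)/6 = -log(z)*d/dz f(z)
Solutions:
 f(z) = C1*exp(li(z)/6)


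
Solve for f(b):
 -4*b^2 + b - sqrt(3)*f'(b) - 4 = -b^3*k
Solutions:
 f(b) = C1 + sqrt(3)*b^4*k/12 - 4*sqrt(3)*b^3/9 + sqrt(3)*b^2/6 - 4*sqrt(3)*b/3


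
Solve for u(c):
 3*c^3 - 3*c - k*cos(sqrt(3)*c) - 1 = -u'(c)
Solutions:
 u(c) = C1 - 3*c^4/4 + 3*c^2/2 + c + sqrt(3)*k*sin(sqrt(3)*c)/3


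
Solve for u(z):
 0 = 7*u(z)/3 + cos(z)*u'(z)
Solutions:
 u(z) = C1*(sin(z) - 1)^(7/6)/(sin(z) + 1)^(7/6)


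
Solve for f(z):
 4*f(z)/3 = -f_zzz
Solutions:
 f(z) = C3*exp(-6^(2/3)*z/3) + (C1*sin(2^(2/3)*3^(1/6)*z/2) + C2*cos(2^(2/3)*3^(1/6)*z/2))*exp(6^(2/3)*z/6)


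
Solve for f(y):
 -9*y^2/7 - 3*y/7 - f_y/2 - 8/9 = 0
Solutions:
 f(y) = C1 - 6*y^3/7 - 3*y^2/7 - 16*y/9


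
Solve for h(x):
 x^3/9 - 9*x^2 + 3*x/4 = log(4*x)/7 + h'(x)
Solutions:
 h(x) = C1 + x^4/36 - 3*x^3 + 3*x^2/8 - x*log(x)/7 - 2*x*log(2)/7 + x/7


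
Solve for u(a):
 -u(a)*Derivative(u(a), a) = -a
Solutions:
 u(a) = -sqrt(C1 + a^2)
 u(a) = sqrt(C1 + a^2)


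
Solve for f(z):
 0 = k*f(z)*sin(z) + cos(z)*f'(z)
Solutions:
 f(z) = C1*exp(k*log(cos(z)))


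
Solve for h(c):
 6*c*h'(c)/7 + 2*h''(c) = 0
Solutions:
 h(c) = C1 + C2*erf(sqrt(42)*c/14)


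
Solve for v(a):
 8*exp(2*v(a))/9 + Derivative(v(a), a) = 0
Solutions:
 v(a) = log(-1/(C1 - 8*a))/2 - log(2)/2 + log(3)
 v(a) = log(-sqrt(1/(C1 + 8*a))) - log(2)/2 + log(3)


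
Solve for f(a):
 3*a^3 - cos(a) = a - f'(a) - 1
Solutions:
 f(a) = C1 - 3*a^4/4 + a^2/2 - a + sin(a)


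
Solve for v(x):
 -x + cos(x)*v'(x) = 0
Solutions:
 v(x) = C1 + Integral(x/cos(x), x)


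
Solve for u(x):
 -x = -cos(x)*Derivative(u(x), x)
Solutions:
 u(x) = C1 + Integral(x/cos(x), x)


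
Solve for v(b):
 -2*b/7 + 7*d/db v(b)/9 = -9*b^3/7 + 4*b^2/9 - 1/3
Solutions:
 v(b) = C1 - 81*b^4/196 + 4*b^3/21 + 9*b^2/49 - 3*b/7


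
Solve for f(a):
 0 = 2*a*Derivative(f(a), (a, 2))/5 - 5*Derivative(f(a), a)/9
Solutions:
 f(a) = C1 + C2*a^(43/18)


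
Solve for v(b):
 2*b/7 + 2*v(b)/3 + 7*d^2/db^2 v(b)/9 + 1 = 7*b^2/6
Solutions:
 v(b) = C1*sin(sqrt(42)*b/7) + C2*cos(sqrt(42)*b/7) + 7*b^2/4 - 3*b/7 - 67/12


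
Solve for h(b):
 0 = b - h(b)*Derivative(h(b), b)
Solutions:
 h(b) = -sqrt(C1 + b^2)
 h(b) = sqrt(C1 + b^2)


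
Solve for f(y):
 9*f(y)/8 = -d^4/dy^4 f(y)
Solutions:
 f(y) = (C1*sin(2^(3/4)*sqrt(3)*y/4) + C2*cos(2^(3/4)*sqrt(3)*y/4))*exp(-2^(3/4)*sqrt(3)*y/4) + (C3*sin(2^(3/4)*sqrt(3)*y/4) + C4*cos(2^(3/4)*sqrt(3)*y/4))*exp(2^(3/4)*sqrt(3)*y/4)


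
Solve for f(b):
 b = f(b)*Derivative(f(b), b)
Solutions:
 f(b) = -sqrt(C1 + b^2)
 f(b) = sqrt(C1 + b^2)


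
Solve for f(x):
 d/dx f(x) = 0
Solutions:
 f(x) = C1
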